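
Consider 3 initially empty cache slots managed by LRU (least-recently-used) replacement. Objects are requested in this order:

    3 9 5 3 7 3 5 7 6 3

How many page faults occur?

6

3 -> fault, frames {3}
9 -> fault, frames {3,9}
5 -> fault, frames {3,9,5}
3 -> hit
7 -> fault, evict 9, frames {5,3,7}
3 -> hit
5 -> hit
7 -> hit
6 -> fault, evict 3, frames {5,7,6}
3 -> fault, evict 5, frames {7,6,3}
Page faults: 6.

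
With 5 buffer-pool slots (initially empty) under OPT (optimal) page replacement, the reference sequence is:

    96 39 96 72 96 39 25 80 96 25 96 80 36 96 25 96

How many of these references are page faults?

96 -> miss, frames [96]
39 -> miss, frames [96, 39]
96 -> hit
72 -> miss, frames [96, 39, 72]
96 -> hit
39 -> hit
25 -> miss, frames [96, 39, 72, 25]
80 -> miss, frames [96, 39, 72, 25, 80]
96 -> hit
25 -> hit
96 -> hit
80 -> hit
36 -> miss, evict 80, frames [96, 39, 72, 25, 36]
96 -> hit
25 -> hit
96 -> hit
Page faults: 6.

6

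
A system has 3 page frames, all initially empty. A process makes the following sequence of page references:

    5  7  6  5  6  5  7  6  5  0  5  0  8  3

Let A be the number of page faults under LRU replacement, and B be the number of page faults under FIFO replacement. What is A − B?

-1

Under LRU: F F F . . . . . . F . . F F → 6 faults.
Under FIFO: F F F . . . . . . F F . F F → 7 faults.
A − B = 6 − 7 = -1.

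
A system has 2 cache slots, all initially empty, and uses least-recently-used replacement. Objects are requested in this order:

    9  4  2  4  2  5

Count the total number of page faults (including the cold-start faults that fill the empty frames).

9 → fault, frames {9}
4 → fault, frames {9,4}
2 → fault, evict 9, frames {4,2}
4 → hit
2 → hit
5 → fault, evict 4, frames {2,5}
Page faults: 4.

4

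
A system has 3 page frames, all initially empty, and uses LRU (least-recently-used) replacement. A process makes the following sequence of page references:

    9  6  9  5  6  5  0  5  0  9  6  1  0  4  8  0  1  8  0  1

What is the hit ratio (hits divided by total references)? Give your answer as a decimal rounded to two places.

9: miss, frames [9]
6: miss, frames [9, 6]
9: hit
5: miss, frames [6, 9, 5]
6: hit
5: hit
0: miss, evict 9, frames [6, 5, 0]
5: hit
0: hit
9: miss, evict 6, frames [5, 0, 9]
6: miss, evict 5, frames [0, 9, 6]
1: miss, evict 0, frames [9, 6, 1]
0: miss, evict 9, frames [6, 1, 0]
4: miss, evict 6, frames [1, 0, 4]
8: miss, evict 1, frames [0, 4, 8]
0: hit
1: miss, evict 4, frames [8, 0, 1]
8: hit
0: hit
1: hit
Hits: 9 of 20 references → 9/20 = 0.4500.

0.45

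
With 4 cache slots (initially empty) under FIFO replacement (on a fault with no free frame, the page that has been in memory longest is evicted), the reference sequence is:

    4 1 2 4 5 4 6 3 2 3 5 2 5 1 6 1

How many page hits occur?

4: miss, frames [4]
1: miss, frames [4, 1]
2: miss, frames [4, 1, 2]
4: hit
5: miss, frames [4, 1, 2, 5]
4: hit
6: miss, evict 4, frames [1, 2, 5, 6]
3: miss, evict 1, frames [2, 5, 6, 3]
2: hit
3: hit
5: hit
2: hit
5: hit
1: miss, evict 2, frames [5, 6, 3, 1]
6: hit
1: hit
Hits: 9.

9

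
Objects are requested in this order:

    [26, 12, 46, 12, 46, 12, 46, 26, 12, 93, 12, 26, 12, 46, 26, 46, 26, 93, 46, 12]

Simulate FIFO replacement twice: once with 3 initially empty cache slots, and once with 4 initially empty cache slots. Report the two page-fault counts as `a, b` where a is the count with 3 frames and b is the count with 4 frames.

3 frames: F F F . . . . . . F . F F F . . . F . . → 8 faults.
4 frames: F F F . . . . . . F . . . . . . . . . . → 4 faults.
4 < 8: adding a frame reduced faults, as is typical.

8, 4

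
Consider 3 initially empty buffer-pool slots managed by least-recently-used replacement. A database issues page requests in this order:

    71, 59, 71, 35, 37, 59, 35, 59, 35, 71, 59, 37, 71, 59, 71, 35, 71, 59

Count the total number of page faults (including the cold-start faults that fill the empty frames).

71: fault, frames [71]
59: fault, frames [71, 59]
71: hit
35: fault, frames [59, 71, 35]
37: fault, evict 59, frames [71, 35, 37]
59: fault, evict 71, frames [35, 37, 59]
35: hit
59: hit
35: hit
71: fault, evict 37, frames [59, 35, 71]
59: hit
37: fault, evict 35, frames [71, 59, 37]
71: hit
59: hit
71: hit
35: fault, evict 37, frames [59, 71, 35]
71: hit
59: hit
Page faults: 8.

8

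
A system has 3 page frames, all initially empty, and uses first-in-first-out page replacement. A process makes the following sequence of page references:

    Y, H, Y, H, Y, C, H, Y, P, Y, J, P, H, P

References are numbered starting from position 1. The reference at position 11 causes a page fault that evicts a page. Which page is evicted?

C

pos 1: Y → fault, frames (Y)
pos 2: H → fault, frames (Y H)
pos 3: Y → hit
pos 4: H → hit
pos 5: Y → hit
pos 6: C → fault, frames (Y H C)
pos 7: H → hit
pos 8: Y → hit
pos 9: P → fault, evict Y, frames (H C P)
pos 10: Y → fault, evict H, frames (C P Y)
pos 11: J → fault, evict C, frames (P Y J)
At position 11, page C is evicted.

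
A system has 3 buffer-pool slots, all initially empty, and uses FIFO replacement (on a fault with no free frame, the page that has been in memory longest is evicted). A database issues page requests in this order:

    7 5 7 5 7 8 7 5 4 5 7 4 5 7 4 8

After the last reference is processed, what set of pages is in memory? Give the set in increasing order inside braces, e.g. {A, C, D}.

7: miss, frames {7}
5: miss, frames {7,5}
7: hit
5: hit
7: hit
8: miss, frames {7,5,8}
7: hit
5: hit
4: miss, evict 7, frames {5,8,4}
5: hit
7: miss, evict 5, frames {8,4,7}
4: hit
5: miss, evict 8, frames {4,7,5}
7: hit
4: hit
8: miss, evict 4, frames {7,5,8}

{5, 7, 8}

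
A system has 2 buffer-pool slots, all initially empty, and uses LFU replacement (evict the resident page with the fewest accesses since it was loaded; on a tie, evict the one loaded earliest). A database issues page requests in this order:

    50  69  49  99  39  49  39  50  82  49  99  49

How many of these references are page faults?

11

50 → fault, frames {50}
69 → fault, frames {50,69}
49 → fault, evict 50, frames {69,49}
99 → fault, evict 69, frames {49,99}
39 → fault, evict 49, frames {99,39}
49 → fault, evict 99, frames {39,49}
39 → hit
50 → fault, evict 49, frames {39,50}
82 → fault, evict 50, frames {39,82}
49 → fault, evict 82, frames {39,49}
99 → fault, evict 49, frames {39,99}
49 → fault, evict 99, frames {39,49}
Page faults: 11.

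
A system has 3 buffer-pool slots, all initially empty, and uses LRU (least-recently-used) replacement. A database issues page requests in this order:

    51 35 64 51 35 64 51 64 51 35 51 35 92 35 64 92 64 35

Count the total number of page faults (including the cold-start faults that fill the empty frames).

51 → miss, frames [51]
35 → miss, frames [51, 35]
64 → miss, frames [51, 35, 64]
51 → hit
35 → hit
64 → hit
51 → hit
64 → hit
51 → hit
35 → hit
51 → hit
35 → hit
92 → miss, evict 64, frames [51, 35, 92]
35 → hit
64 → miss, evict 51, frames [92, 35, 64]
92 → hit
64 → hit
35 → hit
Page faults: 5.

5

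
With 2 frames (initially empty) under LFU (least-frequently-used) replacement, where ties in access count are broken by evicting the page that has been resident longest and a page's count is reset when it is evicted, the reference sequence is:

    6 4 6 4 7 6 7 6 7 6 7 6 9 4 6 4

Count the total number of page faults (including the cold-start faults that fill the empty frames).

12

6 -> fault, frames (6)
4 -> fault, frames (6 4)
6 -> hit
4 -> hit
7 -> fault, evict 6, frames (4 7)
6 -> fault, evict 7, frames (4 6)
7 -> fault, evict 6, frames (4 7)
6 -> fault, evict 7, frames (4 6)
7 -> fault, evict 6, frames (4 7)
6 -> fault, evict 7, frames (4 6)
7 -> fault, evict 6, frames (4 7)
6 -> fault, evict 7, frames (4 6)
9 -> fault, evict 6, frames (4 9)
4 -> hit
6 -> fault, evict 9, frames (4 6)
4 -> hit
Page faults: 12.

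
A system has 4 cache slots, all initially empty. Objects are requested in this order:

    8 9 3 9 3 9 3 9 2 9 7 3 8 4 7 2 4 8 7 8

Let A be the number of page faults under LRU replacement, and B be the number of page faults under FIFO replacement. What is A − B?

Under LRU: F F F . . . . . F . F . F F . F . . . . → 8 faults.
Under FIFO: F F F . . . . . F . F . F F . . . . . . → 7 faults.
A − B = 8 − 7 = 1.

1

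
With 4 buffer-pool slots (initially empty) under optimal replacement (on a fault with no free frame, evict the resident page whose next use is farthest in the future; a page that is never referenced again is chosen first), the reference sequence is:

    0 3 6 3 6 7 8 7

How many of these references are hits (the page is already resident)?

0 -> miss, frames {0}
3 -> miss, frames {0,3}
6 -> miss, frames {0,3,6}
3 -> hit
6 -> hit
7 -> miss, frames {0,3,6,7}
8 -> miss, evict 6, frames {0,3,7,8}
7 -> hit
Hits: 3.

3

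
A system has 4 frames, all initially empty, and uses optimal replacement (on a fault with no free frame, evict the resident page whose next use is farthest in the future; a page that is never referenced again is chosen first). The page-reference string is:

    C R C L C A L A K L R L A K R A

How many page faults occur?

5

C: fault, frames {C}
R: fault, frames {C,R}
C: hit
L: fault, frames {C,R,L}
C: hit
A: fault, frames {C,R,L,A}
L: hit
A: hit
K: fault, evict C, frames {R,L,A,K}
L: hit
R: hit
L: hit
A: hit
K: hit
R: hit
A: hit
Page faults: 5.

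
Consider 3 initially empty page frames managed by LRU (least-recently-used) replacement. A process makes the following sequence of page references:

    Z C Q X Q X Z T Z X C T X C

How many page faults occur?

8

Z -> miss, frames (Z)
C -> miss, frames (Z C)
Q -> miss, frames (Z C Q)
X -> miss, evict Z, frames (C Q X)
Q -> hit
X -> hit
Z -> miss, evict C, frames (Q X Z)
T -> miss, evict Q, frames (X Z T)
Z -> hit
X -> hit
C -> miss, evict T, frames (Z X C)
T -> miss, evict Z, frames (X C T)
X -> hit
C -> hit
Page faults: 8.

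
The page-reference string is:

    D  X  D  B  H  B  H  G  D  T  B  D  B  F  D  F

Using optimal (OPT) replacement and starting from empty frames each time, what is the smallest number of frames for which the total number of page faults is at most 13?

2

f=1: 16 faults
f=2: 9 faults
f=3: 7 faults
f=4: 7 faults
f=5: 7 faults
f=6: 7 faults
f=7: 7 faults
Smallest f with faults ≤ 13 is 2.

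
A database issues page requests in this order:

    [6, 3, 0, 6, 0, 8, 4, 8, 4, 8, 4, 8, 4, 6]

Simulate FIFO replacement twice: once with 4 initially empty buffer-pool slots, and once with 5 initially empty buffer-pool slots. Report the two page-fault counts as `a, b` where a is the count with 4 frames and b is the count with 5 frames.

6, 5

4 frames: F F F . . F F . . . . . . F → 6 faults.
5 frames: F F F . . F F . . . . . . . → 5 faults.
5 < 6: adding a frame reduced faults, as is typical.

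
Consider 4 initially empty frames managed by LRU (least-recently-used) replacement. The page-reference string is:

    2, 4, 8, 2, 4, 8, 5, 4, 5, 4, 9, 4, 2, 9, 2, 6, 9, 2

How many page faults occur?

7

2: miss, frames {2}
4: miss, frames {2,4}
8: miss, frames {2,4,8}
2: hit
4: hit
8: hit
5: miss, frames {2,4,8,5}
4: hit
5: hit
4: hit
9: miss, evict 2, frames {8,5,4,9}
4: hit
2: miss, evict 8, frames {5,9,4,2}
9: hit
2: hit
6: miss, evict 5, frames {4,9,2,6}
9: hit
2: hit
Page faults: 7.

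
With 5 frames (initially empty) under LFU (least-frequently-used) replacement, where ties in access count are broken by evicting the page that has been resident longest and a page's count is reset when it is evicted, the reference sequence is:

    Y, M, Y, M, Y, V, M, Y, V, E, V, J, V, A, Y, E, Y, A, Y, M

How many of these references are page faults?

Y: fault, frames [Y]
M: fault, frames [Y, M]
Y: hit
M: hit
Y: hit
V: fault, frames [Y, M, V]
M: hit
Y: hit
V: hit
E: fault, frames [Y, M, V, E]
V: hit
J: fault, frames [Y, M, V, E, J]
V: hit
A: fault, evict E, frames [Y, M, V, J, A]
Y: hit
E: fault, evict J, frames [Y, M, V, A, E]
Y: hit
A: hit
Y: hit
M: hit
Page faults: 7.

7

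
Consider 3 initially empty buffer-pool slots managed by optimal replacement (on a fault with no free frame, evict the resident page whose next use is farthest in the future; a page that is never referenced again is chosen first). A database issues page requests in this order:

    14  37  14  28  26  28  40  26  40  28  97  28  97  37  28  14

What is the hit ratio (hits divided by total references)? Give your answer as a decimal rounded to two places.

14: fault, frames (14)
37: fault, frames (14 37)
14: hit
28: fault, frames (14 37 28)
26: fault, evict 14, frames (37 28 26)
28: hit
40: fault, evict 37, frames (28 26 40)
26: hit
40: hit
28: hit
97: fault, evict 40, frames (28 26 97)
28: hit
97: hit
37: fault, evict 97, frames (28 26 37)
28: hit
14: fault, evict 37, frames (28 26 14)
Hits: 8 of 16 references → 8/16 = 0.5000.

0.50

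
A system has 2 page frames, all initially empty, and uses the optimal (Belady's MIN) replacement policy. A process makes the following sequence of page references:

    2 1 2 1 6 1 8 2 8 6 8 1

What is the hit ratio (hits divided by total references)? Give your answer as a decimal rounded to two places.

0.42

2 → miss, frames (2)
1 → miss, frames (2 1)
2 → hit
1 → hit
6 → miss, evict 2, frames (1 6)
1 → hit
8 → miss, evict 1, frames (6 8)
2 → miss, evict 6, frames (8 2)
8 → hit
6 → miss, evict 2, frames (8 6)
8 → hit
1 → miss, evict 6, frames (8 1)
Hits: 5 of 12 references → 5/12 = 0.4167.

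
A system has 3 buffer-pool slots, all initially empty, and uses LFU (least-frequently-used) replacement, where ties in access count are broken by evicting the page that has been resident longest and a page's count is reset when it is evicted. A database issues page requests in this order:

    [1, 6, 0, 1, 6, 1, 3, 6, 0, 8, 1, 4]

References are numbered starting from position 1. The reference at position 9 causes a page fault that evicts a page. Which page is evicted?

pos 1: 1 → fault, frames [1]
pos 2: 6 → fault, frames [1, 6]
pos 3: 0 → fault, frames [1, 6, 0]
pos 4: 1 → hit
pos 5: 6 → hit
pos 6: 1 → hit
pos 7: 3 → fault, evict 0, frames [1, 6, 3]
pos 8: 6 → hit
pos 9: 0 → fault, evict 3, frames [1, 6, 0]
At position 9, page 3 is evicted.

3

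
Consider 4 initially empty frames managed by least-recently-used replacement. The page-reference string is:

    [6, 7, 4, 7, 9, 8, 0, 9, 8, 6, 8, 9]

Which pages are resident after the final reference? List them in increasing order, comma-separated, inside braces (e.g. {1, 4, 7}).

6: miss, frames [6]
7: miss, frames [6, 7]
4: miss, frames [6, 7, 4]
7: hit
9: miss, frames [6, 4, 7, 9]
8: miss, evict 6, frames [4, 7, 9, 8]
0: miss, evict 4, frames [7, 9, 8, 0]
9: hit
8: hit
6: miss, evict 7, frames [0, 9, 8, 6]
8: hit
9: hit

{0, 6, 8, 9}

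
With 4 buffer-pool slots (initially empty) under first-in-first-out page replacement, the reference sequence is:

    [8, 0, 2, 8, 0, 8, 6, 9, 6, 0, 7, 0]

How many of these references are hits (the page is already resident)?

8: miss, frames (8)
0: miss, frames (8 0)
2: miss, frames (8 0 2)
8: hit
0: hit
8: hit
6: miss, frames (8 0 2 6)
9: miss, evict 8, frames (0 2 6 9)
6: hit
0: hit
7: miss, evict 0, frames (2 6 9 7)
0: miss, evict 2, frames (6 9 7 0)
Hits: 5.

5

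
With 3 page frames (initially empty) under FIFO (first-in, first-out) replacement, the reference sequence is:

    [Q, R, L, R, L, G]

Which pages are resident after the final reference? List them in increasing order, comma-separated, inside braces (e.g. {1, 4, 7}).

{G, L, R}

Q → miss, frames (Q)
R → miss, frames (Q R)
L → miss, frames (Q R L)
R → hit
L → hit
G → miss, evict Q, frames (R L G)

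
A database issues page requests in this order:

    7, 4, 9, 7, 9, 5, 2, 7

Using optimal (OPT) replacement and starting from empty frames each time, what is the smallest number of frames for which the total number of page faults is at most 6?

f=1: 8 faults
f=2: 5 faults
f=3: 5 faults
f=4: 5 faults
f=5: 5 faults
Smallest f with faults ≤ 6 is 2.

2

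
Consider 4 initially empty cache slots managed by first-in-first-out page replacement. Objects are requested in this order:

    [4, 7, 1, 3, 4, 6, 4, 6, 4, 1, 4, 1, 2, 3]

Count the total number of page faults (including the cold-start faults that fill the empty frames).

4 → fault, frames (4)
7 → fault, frames (4 7)
1 → fault, frames (4 7 1)
3 → fault, frames (4 7 1 3)
4 → hit
6 → fault, evict 4, frames (7 1 3 6)
4 → fault, evict 7, frames (1 3 6 4)
6 → hit
4 → hit
1 → hit
4 → hit
1 → hit
2 → fault, evict 1, frames (3 6 4 2)
3 → hit
Page faults: 7.

7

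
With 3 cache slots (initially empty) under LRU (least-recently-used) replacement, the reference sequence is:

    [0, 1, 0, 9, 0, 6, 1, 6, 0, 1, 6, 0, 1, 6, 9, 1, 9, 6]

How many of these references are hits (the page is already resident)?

12

0 → fault, frames [0]
1 → fault, frames [0, 1]
0 → hit
9 → fault, frames [1, 0, 9]
0 → hit
6 → fault, evict 1, frames [9, 0, 6]
1 → fault, evict 9, frames [0, 6, 1]
6 → hit
0 → hit
1 → hit
6 → hit
0 → hit
1 → hit
6 → hit
9 → fault, evict 0, frames [1, 6, 9]
1 → hit
9 → hit
6 → hit
Hits: 12.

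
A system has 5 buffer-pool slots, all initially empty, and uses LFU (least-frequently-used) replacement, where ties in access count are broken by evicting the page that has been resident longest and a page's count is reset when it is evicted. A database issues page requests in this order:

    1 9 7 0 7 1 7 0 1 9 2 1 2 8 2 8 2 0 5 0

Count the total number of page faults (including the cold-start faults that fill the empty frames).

1: fault, frames {1}
9: fault, frames {1,9}
7: fault, frames {1,9,7}
0: fault, frames {1,9,7,0}
7: hit
1: hit
7: hit
0: hit
1: hit
9: hit
2: fault, frames {1,9,7,0,2}
1: hit
2: hit
8: fault, evict 9, frames {1,7,0,2,8}
2: hit
8: hit
2: hit
0: hit
5: fault, evict 8, frames {1,7,0,2,5}
0: hit
Page faults: 7.

7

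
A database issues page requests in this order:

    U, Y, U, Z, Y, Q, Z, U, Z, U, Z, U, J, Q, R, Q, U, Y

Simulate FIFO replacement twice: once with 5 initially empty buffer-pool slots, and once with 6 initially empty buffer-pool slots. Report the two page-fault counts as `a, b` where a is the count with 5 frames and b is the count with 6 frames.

8, 6

5 frames: F F . F . F . . . . . . F . F . F F → 8 faults.
6 frames: F F . F . F . . . . . . F . F . . . → 6 faults.
6 < 8: adding a frame reduced faults, as is typical.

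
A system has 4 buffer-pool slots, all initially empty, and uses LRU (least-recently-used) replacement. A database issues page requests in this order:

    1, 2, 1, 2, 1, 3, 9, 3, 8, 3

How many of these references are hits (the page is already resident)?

1 → fault, frames (1)
2 → fault, frames (1 2)
1 → hit
2 → hit
1 → hit
3 → fault, frames (2 1 3)
9 → fault, frames (2 1 3 9)
3 → hit
8 → fault, evict 2, frames (1 9 3 8)
3 → hit
Hits: 5.

5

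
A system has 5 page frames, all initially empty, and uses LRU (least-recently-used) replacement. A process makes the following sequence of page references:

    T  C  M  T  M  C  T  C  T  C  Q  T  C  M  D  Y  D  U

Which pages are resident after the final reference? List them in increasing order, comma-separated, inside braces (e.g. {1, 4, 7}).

{C, D, M, U, Y}

T → fault, frames (T)
C → fault, frames (T C)
M → fault, frames (T C M)
T → hit
M → hit
C → hit
T → hit
C → hit
T → hit
C → hit
Q → fault, frames (M T C Q)
T → hit
C → hit
M → hit
D → fault, frames (Q T C M D)
Y → fault, evict Q, frames (T C M D Y)
D → hit
U → fault, evict T, frames (C M Y D U)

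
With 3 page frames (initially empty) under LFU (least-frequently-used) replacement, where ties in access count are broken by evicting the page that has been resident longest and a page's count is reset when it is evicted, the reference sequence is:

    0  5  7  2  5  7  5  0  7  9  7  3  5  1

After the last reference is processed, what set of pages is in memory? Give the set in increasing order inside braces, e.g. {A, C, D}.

{1, 5, 7}

0: miss, frames {0}
5: miss, frames {0,5}
7: miss, frames {0,5,7}
2: miss, evict 0, frames {5,7,2}
5: hit
7: hit
5: hit
0: miss, evict 2, frames {5,7,0}
7: hit
9: miss, evict 0, frames {5,7,9}
7: hit
3: miss, evict 9, frames {5,7,3}
5: hit
1: miss, evict 3, frames {5,7,1}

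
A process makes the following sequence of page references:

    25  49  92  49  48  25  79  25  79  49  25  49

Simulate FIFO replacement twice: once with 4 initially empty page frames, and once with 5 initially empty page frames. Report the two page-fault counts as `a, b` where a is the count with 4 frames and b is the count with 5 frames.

7, 5

4 frames: F F F . F . F F . F . . → 7 faults.
5 frames: F F F . F . F . . . . . → 5 faults.
5 < 7: adding a frame reduced faults, as is typical.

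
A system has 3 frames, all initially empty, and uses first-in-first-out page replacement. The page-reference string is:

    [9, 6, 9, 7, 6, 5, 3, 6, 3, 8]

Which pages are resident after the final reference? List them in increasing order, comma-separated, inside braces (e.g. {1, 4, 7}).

9 → miss, frames [9]
6 → miss, frames [9, 6]
9 → hit
7 → miss, frames [9, 6, 7]
6 → hit
5 → miss, evict 9, frames [6, 7, 5]
3 → miss, evict 6, frames [7, 5, 3]
6 → miss, evict 7, frames [5, 3, 6]
3 → hit
8 → miss, evict 5, frames [3, 6, 8]

{3, 6, 8}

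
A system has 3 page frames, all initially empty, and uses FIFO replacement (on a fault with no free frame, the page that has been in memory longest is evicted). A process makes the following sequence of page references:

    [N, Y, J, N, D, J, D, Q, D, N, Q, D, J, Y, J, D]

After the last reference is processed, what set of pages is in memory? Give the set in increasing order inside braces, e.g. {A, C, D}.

{D, J, Y}

N -> miss, frames {N}
Y -> miss, frames {N,Y}
J -> miss, frames {N,Y,J}
N -> hit
D -> miss, evict N, frames {Y,J,D}
J -> hit
D -> hit
Q -> miss, evict Y, frames {J,D,Q}
D -> hit
N -> miss, evict J, frames {D,Q,N}
Q -> hit
D -> hit
J -> miss, evict D, frames {Q,N,J}
Y -> miss, evict Q, frames {N,J,Y}
J -> hit
D -> miss, evict N, frames {J,Y,D}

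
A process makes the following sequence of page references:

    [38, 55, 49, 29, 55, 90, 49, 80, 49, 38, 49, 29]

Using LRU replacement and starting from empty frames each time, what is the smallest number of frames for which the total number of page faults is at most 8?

4

f=1: 12 faults
f=2: 10 faults
f=3: 9 faults
f=4: 8 faults
f=5: 8 faults
f=6: 6 faults
Smallest f with faults ≤ 8 is 4.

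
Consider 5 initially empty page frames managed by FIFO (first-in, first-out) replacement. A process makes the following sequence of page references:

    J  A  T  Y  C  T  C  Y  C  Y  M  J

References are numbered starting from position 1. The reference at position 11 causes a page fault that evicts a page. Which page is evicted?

pos 1: J → fault, frames {J}
pos 2: A → fault, frames {J,A}
pos 3: T → fault, frames {J,A,T}
pos 4: Y → fault, frames {J,A,T,Y}
pos 5: C → fault, frames {J,A,T,Y,C}
pos 6: T → hit
pos 7: C → hit
pos 8: Y → hit
pos 9: C → hit
pos 10: Y → hit
pos 11: M → fault, evict J, frames {A,T,Y,C,M}
At position 11, page J is evicted.

J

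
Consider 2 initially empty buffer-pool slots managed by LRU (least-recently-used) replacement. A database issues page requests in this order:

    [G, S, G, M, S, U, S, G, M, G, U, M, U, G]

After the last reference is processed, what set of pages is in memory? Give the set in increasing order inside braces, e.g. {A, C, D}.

G -> fault, frames [G]
S -> fault, frames [G, S]
G -> hit
M -> fault, evict S, frames [G, M]
S -> fault, evict G, frames [M, S]
U -> fault, evict M, frames [S, U]
S -> hit
G -> fault, evict U, frames [S, G]
M -> fault, evict S, frames [G, M]
G -> hit
U -> fault, evict M, frames [G, U]
M -> fault, evict G, frames [U, M]
U -> hit
G -> fault, evict M, frames [U, G]

{G, U}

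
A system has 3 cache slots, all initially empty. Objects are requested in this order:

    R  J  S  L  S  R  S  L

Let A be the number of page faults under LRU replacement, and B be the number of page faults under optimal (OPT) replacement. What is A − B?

1

Under LRU: F F F F . F . . → 5 faults.
Under OPT: F F F F . . . . → 4 faults.
A − B = 5 − 4 = 1.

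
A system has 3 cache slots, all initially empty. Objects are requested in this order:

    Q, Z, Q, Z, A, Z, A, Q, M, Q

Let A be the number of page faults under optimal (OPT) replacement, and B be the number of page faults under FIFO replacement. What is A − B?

Under OPT: F F . . F . . . F . → 4 faults.
Under FIFO: F F . . F . . . F F → 5 faults.
A − B = 4 − 5 = -1.

-1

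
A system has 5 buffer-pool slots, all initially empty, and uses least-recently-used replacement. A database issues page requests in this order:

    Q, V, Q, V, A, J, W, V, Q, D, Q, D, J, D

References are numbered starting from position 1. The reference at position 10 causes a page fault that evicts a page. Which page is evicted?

pos 1: Q -> fault, frames [Q]
pos 2: V -> fault, frames [Q, V]
pos 3: Q -> hit
pos 4: V -> hit
pos 5: A -> fault, frames [Q, V, A]
pos 6: J -> fault, frames [Q, V, A, J]
pos 7: W -> fault, frames [Q, V, A, J, W]
pos 8: V -> hit
pos 9: Q -> hit
pos 10: D -> fault, evict A, frames [J, W, V, Q, D]
At position 10, page A is evicted.

A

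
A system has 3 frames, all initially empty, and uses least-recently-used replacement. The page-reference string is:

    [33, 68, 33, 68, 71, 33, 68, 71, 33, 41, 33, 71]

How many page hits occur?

33 -> miss, frames (33)
68 -> miss, frames (33 68)
33 -> hit
68 -> hit
71 -> miss, frames (33 68 71)
33 -> hit
68 -> hit
71 -> hit
33 -> hit
41 -> miss, evict 68, frames (71 33 41)
33 -> hit
71 -> hit
Hits: 8.

8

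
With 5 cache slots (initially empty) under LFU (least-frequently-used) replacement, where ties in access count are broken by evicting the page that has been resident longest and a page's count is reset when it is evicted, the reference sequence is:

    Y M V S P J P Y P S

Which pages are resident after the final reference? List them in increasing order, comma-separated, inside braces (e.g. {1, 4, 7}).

Y → miss, frames (Y)
M → miss, frames (Y M)
V → miss, frames (Y M V)
S → miss, frames (Y M V S)
P → miss, frames (Y M V S P)
J → miss, evict Y, frames (M V S P J)
P → hit
Y → miss, evict M, frames (V S P J Y)
P → hit
S → hit

{J, P, S, V, Y}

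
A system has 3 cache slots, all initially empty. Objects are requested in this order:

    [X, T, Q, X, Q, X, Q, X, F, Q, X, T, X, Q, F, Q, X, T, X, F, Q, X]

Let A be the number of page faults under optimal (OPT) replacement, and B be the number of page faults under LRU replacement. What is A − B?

Under OPT: F F F . . . . . F . . F . . F . . F . . F . → 8 faults.
Under LRU: F F F . . . . . F . . F . . F . . F . F F . → 9 faults.
A − B = 8 − 9 = -1.

-1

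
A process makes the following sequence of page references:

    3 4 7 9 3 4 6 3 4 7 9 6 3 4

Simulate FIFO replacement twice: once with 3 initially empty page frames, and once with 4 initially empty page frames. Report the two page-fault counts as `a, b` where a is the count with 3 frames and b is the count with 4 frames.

3 frames: F F F F F F F . . F F . F F → 11 faults.
4 frames: F F F F . . F F F F F F F F → 12 faults.
12 > 11: adding a frame increased faults — Belady's anomaly.

11, 12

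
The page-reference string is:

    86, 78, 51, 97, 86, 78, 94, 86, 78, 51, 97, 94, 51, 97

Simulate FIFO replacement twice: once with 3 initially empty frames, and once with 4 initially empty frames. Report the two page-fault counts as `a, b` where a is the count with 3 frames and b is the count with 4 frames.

3 frames: F F F F F F F . . F F . . . → 9 faults.
4 frames: F F F F . . F F F F F F . . → 10 faults.
10 > 9: adding a frame increased faults — Belady's anomaly.

9, 10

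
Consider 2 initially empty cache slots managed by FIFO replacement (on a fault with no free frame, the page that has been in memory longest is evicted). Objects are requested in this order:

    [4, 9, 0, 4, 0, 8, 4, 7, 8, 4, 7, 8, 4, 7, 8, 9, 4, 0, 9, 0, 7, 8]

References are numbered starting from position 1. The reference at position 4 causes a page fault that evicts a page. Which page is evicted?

pos 1: 4 → miss, frames [4]
pos 2: 9 → miss, frames [4, 9]
pos 3: 0 → miss, evict 4, frames [9, 0]
pos 4: 4 → miss, evict 9, frames [0, 4]
At position 4, page 9 is evicted.

9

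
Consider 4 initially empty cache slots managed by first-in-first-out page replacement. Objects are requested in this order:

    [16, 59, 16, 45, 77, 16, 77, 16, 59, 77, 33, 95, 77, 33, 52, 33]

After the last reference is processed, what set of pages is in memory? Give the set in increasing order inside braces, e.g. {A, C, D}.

16 -> miss, frames {16}
59 -> miss, frames {16,59}
16 -> hit
45 -> miss, frames {16,59,45}
77 -> miss, frames {16,59,45,77}
16 -> hit
77 -> hit
16 -> hit
59 -> hit
77 -> hit
33 -> miss, evict 16, frames {59,45,77,33}
95 -> miss, evict 59, frames {45,77,33,95}
77 -> hit
33 -> hit
52 -> miss, evict 45, frames {77,33,95,52}
33 -> hit

{33, 52, 77, 95}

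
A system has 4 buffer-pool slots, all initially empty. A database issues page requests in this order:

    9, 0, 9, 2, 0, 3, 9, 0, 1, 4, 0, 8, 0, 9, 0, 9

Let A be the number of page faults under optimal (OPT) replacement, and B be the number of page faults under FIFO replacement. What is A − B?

Under OPT: F F . F . F . . F F . F . . . . → 7 faults.
Under FIFO: F F . F . F . . F F F F . F . . → 9 faults.
A − B = 7 − 9 = -2.

-2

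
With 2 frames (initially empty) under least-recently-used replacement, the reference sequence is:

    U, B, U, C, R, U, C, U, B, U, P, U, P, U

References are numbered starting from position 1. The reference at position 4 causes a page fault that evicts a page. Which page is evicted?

pos 1: U → miss, frames (U)
pos 2: B → miss, frames (U B)
pos 3: U → hit
pos 4: C → miss, evict B, frames (U C)
At position 4, page B is evicted.

B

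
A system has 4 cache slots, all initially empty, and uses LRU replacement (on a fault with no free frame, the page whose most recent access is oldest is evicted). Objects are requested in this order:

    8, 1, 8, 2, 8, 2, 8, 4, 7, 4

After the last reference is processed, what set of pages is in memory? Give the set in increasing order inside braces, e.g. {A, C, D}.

8: fault, frames [8]
1: fault, frames [8, 1]
8: hit
2: fault, frames [1, 8, 2]
8: hit
2: hit
8: hit
4: fault, frames [1, 2, 8, 4]
7: fault, evict 1, frames [2, 8, 4, 7]
4: hit

{2, 4, 7, 8}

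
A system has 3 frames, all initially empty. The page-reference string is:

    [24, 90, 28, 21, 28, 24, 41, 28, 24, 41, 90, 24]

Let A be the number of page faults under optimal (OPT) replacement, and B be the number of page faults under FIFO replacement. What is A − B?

-3

Under OPT: F F F F . . F . . . F . → 6 faults.
Under FIFO: F F F F . F F F . . F F → 9 faults.
A − B = 6 − 9 = -3.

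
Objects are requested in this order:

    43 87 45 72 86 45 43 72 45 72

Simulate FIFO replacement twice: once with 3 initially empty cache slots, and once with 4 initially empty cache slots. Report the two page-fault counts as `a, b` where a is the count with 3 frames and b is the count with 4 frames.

8, 6

3 frames: F F F F F . F . F F → 8 faults.
4 frames: F F F F F . F . . . → 6 faults.
6 < 8: adding a frame reduced faults, as is typical.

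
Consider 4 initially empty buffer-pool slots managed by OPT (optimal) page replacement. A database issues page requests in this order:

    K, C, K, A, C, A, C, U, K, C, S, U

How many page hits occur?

K -> fault, frames [K]
C -> fault, frames [K, C]
K -> hit
A -> fault, frames [K, C, A]
C -> hit
A -> hit
C -> hit
U -> fault, frames [K, C, A, U]
K -> hit
C -> hit
S -> fault, evict A, frames [K, C, U, S]
U -> hit
Hits: 7.

7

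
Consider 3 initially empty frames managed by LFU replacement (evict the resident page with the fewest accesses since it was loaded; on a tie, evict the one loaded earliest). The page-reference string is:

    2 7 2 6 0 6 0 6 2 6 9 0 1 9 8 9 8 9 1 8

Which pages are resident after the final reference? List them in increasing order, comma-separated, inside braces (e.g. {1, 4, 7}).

{2, 6, 8}

2 -> fault, frames {2}
7 -> fault, frames {2,7}
2 -> hit
6 -> fault, frames {2,7,6}
0 -> fault, evict 7, frames {2,6,0}
6 -> hit
0 -> hit
6 -> hit
2 -> hit
6 -> hit
9 -> fault, evict 0, frames {2,6,9}
0 -> fault, evict 9, frames {2,6,0}
1 -> fault, evict 0, frames {2,6,1}
9 -> fault, evict 1, frames {2,6,9}
8 -> fault, evict 9, frames {2,6,8}
9 -> fault, evict 8, frames {2,6,9}
8 -> fault, evict 9, frames {2,6,8}
9 -> fault, evict 8, frames {2,6,9}
1 -> fault, evict 9, frames {2,6,1}
8 -> fault, evict 1, frames {2,6,8}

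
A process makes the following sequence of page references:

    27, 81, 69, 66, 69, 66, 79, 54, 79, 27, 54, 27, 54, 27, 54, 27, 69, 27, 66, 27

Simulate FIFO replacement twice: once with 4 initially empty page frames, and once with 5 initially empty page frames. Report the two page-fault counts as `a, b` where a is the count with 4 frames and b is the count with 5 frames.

4 frames: F F F F . . F F . F . . . . . . F . F . → 9 faults.
5 frames: F F F F . . F F . F . . . . . . . . . . → 7 faults.
7 < 9: adding a frame reduced faults, as is typical.

9, 7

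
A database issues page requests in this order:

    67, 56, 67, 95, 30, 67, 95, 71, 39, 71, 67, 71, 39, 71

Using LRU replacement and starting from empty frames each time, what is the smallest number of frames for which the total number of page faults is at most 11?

f=1: 14 faults
f=2: 10 faults
f=3: 7 faults
f=4: 6 faults
f=5: 6 faults
f=6: 6 faults
Smallest f with faults ≤ 11 is 2.

2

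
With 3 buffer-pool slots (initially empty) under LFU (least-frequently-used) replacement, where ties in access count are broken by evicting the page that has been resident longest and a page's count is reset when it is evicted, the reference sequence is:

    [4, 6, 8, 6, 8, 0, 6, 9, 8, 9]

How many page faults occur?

5

4 → miss, frames (4)
6 → miss, frames (4 6)
8 → miss, frames (4 6 8)
6 → hit
8 → hit
0 → miss, evict 4, frames (6 8 0)
6 → hit
9 → miss, evict 0, frames (6 8 9)
8 → hit
9 → hit
Page faults: 5.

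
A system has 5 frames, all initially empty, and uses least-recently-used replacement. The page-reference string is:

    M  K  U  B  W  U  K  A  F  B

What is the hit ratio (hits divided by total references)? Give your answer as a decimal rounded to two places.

0.20

M → miss, frames {M}
K → miss, frames {M,K}
U → miss, frames {M,K,U}
B → miss, frames {M,K,U,B}
W → miss, frames {M,K,U,B,W}
U → hit
K → hit
A → miss, evict M, frames {B,W,U,K,A}
F → miss, evict B, frames {W,U,K,A,F}
B → miss, evict W, frames {U,K,A,F,B}
Hits: 2 of 10 references → 2/10 = 0.2000.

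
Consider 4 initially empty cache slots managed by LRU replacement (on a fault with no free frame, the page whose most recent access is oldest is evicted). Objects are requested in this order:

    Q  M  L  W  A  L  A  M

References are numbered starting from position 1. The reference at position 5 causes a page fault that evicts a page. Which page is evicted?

Q

pos 1: Q -> fault, frames [Q]
pos 2: M -> fault, frames [Q, M]
pos 3: L -> fault, frames [Q, M, L]
pos 4: W -> fault, frames [Q, M, L, W]
pos 5: A -> fault, evict Q, frames [M, L, W, A]
At position 5, page Q is evicted.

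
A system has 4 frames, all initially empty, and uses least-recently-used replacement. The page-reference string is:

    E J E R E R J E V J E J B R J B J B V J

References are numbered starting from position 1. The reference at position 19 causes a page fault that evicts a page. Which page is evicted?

pos 1: E → miss, frames {E}
pos 2: J → miss, frames {E,J}
pos 3: E → hit
pos 4: R → miss, frames {J,E,R}
pos 5: E → hit
pos 6: R → hit
pos 7: J → hit
pos 8: E → hit
pos 9: V → miss, frames {R,J,E,V}
pos 10: J → hit
pos 11: E → hit
pos 12: J → hit
pos 13: B → miss, evict R, frames {V,E,J,B}
pos 14: R → miss, evict V, frames {E,J,B,R}
pos 15: J → hit
pos 16: B → hit
pos 17: J → hit
pos 18: B → hit
pos 19: V → miss, evict E, frames {R,J,B,V}
At position 19, page E is evicted.

E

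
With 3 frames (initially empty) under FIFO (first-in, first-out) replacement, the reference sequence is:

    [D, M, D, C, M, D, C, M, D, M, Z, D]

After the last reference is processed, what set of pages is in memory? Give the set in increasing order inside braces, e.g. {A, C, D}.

{C, D, Z}

D → miss, frames {D}
M → miss, frames {D,M}
D → hit
C → miss, frames {D,M,C}
M → hit
D → hit
C → hit
M → hit
D → hit
M → hit
Z → miss, evict D, frames {M,C,Z}
D → miss, evict M, frames {C,Z,D}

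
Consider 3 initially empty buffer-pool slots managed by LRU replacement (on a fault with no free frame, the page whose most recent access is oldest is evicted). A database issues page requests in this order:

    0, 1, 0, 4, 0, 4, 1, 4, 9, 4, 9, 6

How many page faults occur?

5

0 → fault, frames (0)
1 → fault, frames (0 1)
0 → hit
4 → fault, frames (1 0 4)
0 → hit
4 → hit
1 → hit
4 → hit
9 → fault, evict 0, frames (1 4 9)
4 → hit
9 → hit
6 → fault, evict 1, frames (4 9 6)
Page faults: 5.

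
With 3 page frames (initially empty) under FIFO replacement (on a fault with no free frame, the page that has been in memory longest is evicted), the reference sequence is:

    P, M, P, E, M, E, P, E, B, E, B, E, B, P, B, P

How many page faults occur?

5

P -> fault, frames {P}
M -> fault, frames {P,M}
P -> hit
E -> fault, frames {P,M,E}
M -> hit
E -> hit
P -> hit
E -> hit
B -> fault, evict P, frames {M,E,B}
E -> hit
B -> hit
E -> hit
B -> hit
P -> fault, evict M, frames {E,B,P}
B -> hit
P -> hit
Page faults: 5.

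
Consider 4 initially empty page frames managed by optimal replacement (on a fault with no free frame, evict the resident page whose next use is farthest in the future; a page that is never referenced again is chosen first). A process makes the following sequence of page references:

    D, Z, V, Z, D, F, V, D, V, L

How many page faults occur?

D: fault, frames (D)
Z: fault, frames (D Z)
V: fault, frames (D Z V)
Z: hit
D: hit
F: fault, frames (D Z V F)
V: hit
D: hit
V: hit
L: fault, evict F, frames (D Z V L)
Page faults: 5.

5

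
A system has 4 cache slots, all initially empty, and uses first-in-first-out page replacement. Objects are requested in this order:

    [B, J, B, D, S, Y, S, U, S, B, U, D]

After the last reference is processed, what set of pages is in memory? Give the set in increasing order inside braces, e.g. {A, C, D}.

{B, D, U, Y}

B -> miss, frames [B]
J -> miss, frames [B, J]
B -> hit
D -> miss, frames [B, J, D]
S -> miss, frames [B, J, D, S]
Y -> miss, evict B, frames [J, D, S, Y]
S -> hit
U -> miss, evict J, frames [D, S, Y, U]
S -> hit
B -> miss, evict D, frames [S, Y, U, B]
U -> hit
D -> miss, evict S, frames [Y, U, B, D]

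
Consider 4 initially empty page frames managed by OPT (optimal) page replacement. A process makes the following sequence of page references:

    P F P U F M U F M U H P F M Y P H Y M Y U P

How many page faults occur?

7

P -> fault, frames (P)
F -> fault, frames (P F)
P -> hit
U -> fault, frames (P F U)
F -> hit
M -> fault, frames (P F U M)
U -> hit
F -> hit
M -> hit
U -> hit
H -> fault, evict U, frames (P F M H)
P -> hit
F -> hit
M -> hit
Y -> fault, evict F, frames (P M H Y)
P -> hit
H -> hit
Y -> hit
M -> hit
Y -> hit
U -> fault, evict Y, frames (P M H U)
P -> hit
Page faults: 7.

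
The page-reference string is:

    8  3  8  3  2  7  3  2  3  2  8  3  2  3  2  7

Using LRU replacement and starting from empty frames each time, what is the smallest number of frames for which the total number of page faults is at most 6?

3

f=1: 16 faults
f=2: 10 faults
f=3: 6 faults
f=4: 4 faults
Smallest f with faults ≤ 6 is 3.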